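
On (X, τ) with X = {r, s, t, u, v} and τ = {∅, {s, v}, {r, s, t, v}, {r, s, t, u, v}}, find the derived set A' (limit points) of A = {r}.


A' = {t, u}

For each x ∈ X, list the open sets U ∈ τ with x ∈ U, then check whether U ∩ (A ∖ {x}) ≠ ∅ for every such U.
  x = r: open {r, s, t, v} ∋ x has {r, s, t, v} ∩ (A ∖ {r}) = ∅, so x is NOT a limit point.
  x = s: open {s, v} ∋ x has {s, v} ∩ (A ∖ {s}) = ∅, so x is NOT a limit point.
  x = t: opens ∋ x are {r, s, t, v}, {r, s, t, u, v}; each meets A ∖ {t}, so x IS a limit point.
  x = u: opens ∋ x are {r, s, t, u, v}; each meets A ∖ {u}, so x IS a limit point.
  x = v: open {s, v} ∋ x has {s, v} ∩ (A ∖ {v}) = ∅, so x is NOT a limit point.
Collecting: A' = {t, u}.


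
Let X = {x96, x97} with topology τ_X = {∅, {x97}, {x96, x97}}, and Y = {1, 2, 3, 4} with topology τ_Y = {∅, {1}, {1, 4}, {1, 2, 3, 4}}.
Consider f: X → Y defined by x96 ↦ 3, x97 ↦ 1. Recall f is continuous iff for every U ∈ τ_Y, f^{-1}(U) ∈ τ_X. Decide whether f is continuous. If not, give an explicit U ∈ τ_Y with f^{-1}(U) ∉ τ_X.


f IS continuous.

Compute f^{-1}(U) for each U ∈ τ_Y:
  U = ∅: f^{-1}(U) = ∅ ∈ τ_X ✓.
  U = {1}: f^{-1}(U) = {x97} ∈ τ_X ✓.
  U = {1, 4}: f^{-1}(U) = {x97} ∈ τ_X ✓.
  U = {1, 2, 3, 4}: f^{-1}(U) = {x96, x97} ∈ τ_X ✓.
Every preimage lies in τ_X, so f IS continuous.


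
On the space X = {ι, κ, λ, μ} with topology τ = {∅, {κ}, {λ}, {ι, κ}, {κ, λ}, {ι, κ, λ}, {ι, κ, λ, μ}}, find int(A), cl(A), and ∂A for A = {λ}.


int(A) = {λ}, cl(A) = {λ, μ}, ∂A = {μ}.

Closed sets in (X, τ) are complements of opens:
  closed(X, τ) = {∅, {μ}, {ι, μ}, {λ, μ}, {ι, κ, μ}, {ι, λ, μ}, {ι, κ, λ, μ}}.
int(A) = ⋃ {U ∈ τ : U ⊆ A}. Opens contained in A: ∅, {λ}.
Taking the union of these: int(A) = {λ}.
cl(A) = ⋂ {C closed : A ⊆ C}. Closed sets containing A: {λ, μ}, {ι, λ, μ}, {ι, κ, λ, μ}.
Intersecting these: cl(A) = {λ, μ}.
∂A = cl(A) ∖ int(A) = {λ, μ} ∖ {λ} = {μ}.


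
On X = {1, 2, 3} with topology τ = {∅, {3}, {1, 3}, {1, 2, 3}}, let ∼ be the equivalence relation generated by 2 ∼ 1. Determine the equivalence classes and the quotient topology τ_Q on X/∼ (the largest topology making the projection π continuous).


X/∼ = {[1=2], [3]}; |τ_Q| = 3.

Equivalence classes: [1=2], [3].
Quotient map π: X → X/∼ sends 1 ↦ [1=2], 2 ↦ [1=2], 3 ↦ [3].
For each subset V ⊆ X/∼, compute π^{-1}(V) ⊆ X and check whether π^{-1}(V) ∈ τ. V is open in τ_Q iff π^{-1}(V) ∈ τ.
  V = {}: π^{-1}(V) = ∅ ∈ τ ✓.
  V = {[1=2]}: π^{-1}(V) = {1, 2} ∉ τ ✗.
  V = {[3]}: π^{-1}(V) = {3} ∈ τ ✓.
  V = {[1=2], [3]}: π^{-1}(V) = {1, 2, 3} ∈ τ ✓.
Open sets in the quotient: τ_Q = {{}, {[3]}, {[1=2], [3]}} (3 elements).


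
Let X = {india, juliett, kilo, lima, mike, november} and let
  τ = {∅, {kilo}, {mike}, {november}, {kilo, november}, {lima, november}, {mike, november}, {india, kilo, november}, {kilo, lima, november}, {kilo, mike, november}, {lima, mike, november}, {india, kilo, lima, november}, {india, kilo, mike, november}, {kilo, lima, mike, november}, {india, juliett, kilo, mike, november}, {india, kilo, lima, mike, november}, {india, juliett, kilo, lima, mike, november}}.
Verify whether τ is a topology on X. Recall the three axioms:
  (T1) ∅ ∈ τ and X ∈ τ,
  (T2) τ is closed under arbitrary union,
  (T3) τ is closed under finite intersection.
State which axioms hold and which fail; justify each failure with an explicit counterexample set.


τ is NOT a topology on X.

Axiom (T1): ∅ ∈ τ? Yes; X ∈ τ? Yes.
Axiom (T2/T3): check pairwise unions and intersections of members of τ.
Counterexample for (T2): {kilo} ∪ {mike} = {kilo, mike} ∉ τ. Therefore τ is NOT a topology.


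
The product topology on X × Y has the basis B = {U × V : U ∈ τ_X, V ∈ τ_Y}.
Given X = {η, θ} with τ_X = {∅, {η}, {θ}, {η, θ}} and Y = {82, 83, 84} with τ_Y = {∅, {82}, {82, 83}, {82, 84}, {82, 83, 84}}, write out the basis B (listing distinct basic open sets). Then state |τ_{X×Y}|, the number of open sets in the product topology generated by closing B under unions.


Basis B = {∅ × ∅, {η} × {82}, {θ} × {82}, {η} × {82, 83}, {η} × {82, 84}, {η, θ} × {82}, {θ} × {82, 83}, {θ} × {82, 84}, {η} × {82, 83, 84}, {θ} × {82, 83, 84}, {η, θ} × {82, 83}, {η, θ} × {82, 84}, {η, θ} × {82, 83, 84}}; |τ_{X×Y}| = 25.

Enumerate products U × V with U ∈ τ_X, V ∈ τ_Y (deduplicated):
  ∅ × ∅ = {} (∅)
  {η} × {82} = {(η,82)}
  {θ} × {82} = {(θ,82)}
  {η} × {82, 83} = {(η,82), (η,83)}
  {η} × {82, 84} = {(η,82), (η,84)}
  {η, θ} × {82} = {(η,82), (θ,82)}
  {θ} × {82, 83} = {(θ,82), (θ,83)}
  {θ} × {82, 84} = {(θ,82), (θ,84)}
  {η} × {82, 83, 84} = {(η,82), (η,83), (η,84)}
  {θ} × {82, 83, 84} = {(θ,82), (θ,83), (θ,84)}
  {η, θ} × {82, 83} = {(η,82), (η,83), (θ,82), (θ,83)}
  {η, θ} × {82, 84} = {(η,82), (η,84), (θ,82), (θ,84)}
  {η, θ} × {82, 83, 84} = {(η,82), (η,83), (η,84), (θ,82), (θ,83), (θ,84)}
These 13 distinct sets form the basis B.
Close under arbitrary unions to get τ_{X×Y}; counting gives |τ_{X×Y}| = 25.


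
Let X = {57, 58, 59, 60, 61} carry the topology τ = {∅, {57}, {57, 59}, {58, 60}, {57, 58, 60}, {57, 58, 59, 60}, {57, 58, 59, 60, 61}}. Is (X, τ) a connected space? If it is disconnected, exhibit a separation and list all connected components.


(X, τ) is connected.

Find clopen sets (U ∈ τ with X ∖ U ∈ τ):
  U = ∅, X ∖ U = {57, 58, 59, 60, 61} — both open, so U is clopen.
  U = {57, 58, 59, 60, 61}, X ∖ U = ∅ — both open, so U is clopen.
Only trivial clopens (∅ and X) exist, so (X, τ) is connected.
Compute connected components by grouping points that agree on all clopens:
  component: {57, 58, 59, 60, 61}


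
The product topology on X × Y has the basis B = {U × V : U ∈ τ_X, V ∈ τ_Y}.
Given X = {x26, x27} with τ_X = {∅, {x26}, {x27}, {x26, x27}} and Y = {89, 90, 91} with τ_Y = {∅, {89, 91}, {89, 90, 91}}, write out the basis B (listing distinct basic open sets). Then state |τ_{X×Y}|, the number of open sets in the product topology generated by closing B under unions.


Basis B = {∅ × ∅, {x26} × {89, 91}, {x27} × {89, 91}, {x26} × {89, 90, 91}, {x27} × {89, 90, 91}, {x26, x27} × {89, 91}, {x26, x27} × {89, 90, 91}}; |τ_{X×Y}| = 9.

Enumerate products U × V with U ∈ τ_X, V ∈ τ_Y (deduplicated):
  ∅ × ∅ = {} (∅)
  {x26} × {89, 91} = {(x26,89), (x26,91)}
  {x27} × {89, 91} = {(x27,89), (x27,91)}
  {x26} × {89, 90, 91} = {(x26,89), (x26,90), (x26,91)}
  {x27} × {89, 90, 91} = {(x27,89), (x27,90), (x27,91)}
  {x26, x27} × {89, 91} = {(x26,89), (x26,91), (x27,89), (x27,91)}
  {x26, x27} × {89, 90, 91} = {(x26,89), (x26,90), (x26,91), (x27,89), (x27,90), (x27,91)}
These 7 distinct sets form the basis B.
Close under arbitrary unions to get τ_{X×Y}; counting gives |τ_{X×Y}| = 9.


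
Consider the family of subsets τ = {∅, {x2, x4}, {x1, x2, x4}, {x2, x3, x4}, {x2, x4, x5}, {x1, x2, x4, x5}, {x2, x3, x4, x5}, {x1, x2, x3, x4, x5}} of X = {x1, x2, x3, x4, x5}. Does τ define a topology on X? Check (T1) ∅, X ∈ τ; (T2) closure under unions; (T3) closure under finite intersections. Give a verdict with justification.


τ is NOT a topology on X.

Axiom (T1): ∅ ∈ τ? Yes; X ∈ τ? Yes.
Axiom (T2/T3): check pairwise unions and intersections of members of τ.
Counterexample for (T2): {x1, x2, x4} ∪ {x2, x3, x4} = {x1, x2, x3, x4} ∉ τ. Therefore τ is NOT a topology.


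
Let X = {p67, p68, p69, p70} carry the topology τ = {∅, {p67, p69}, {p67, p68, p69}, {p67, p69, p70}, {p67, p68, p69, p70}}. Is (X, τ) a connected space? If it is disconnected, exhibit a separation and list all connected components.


(X, τ) is connected.

Find clopen sets (U ∈ τ with X ∖ U ∈ τ):
  U = ∅, X ∖ U = {p67, p68, p69, p70} — both open, so U is clopen.
  U = {p67, p68, p69, p70}, X ∖ U = ∅ — both open, so U is clopen.
Only trivial clopens (∅ and X) exist, so (X, τ) is connected.
Compute connected components by grouping points that agree on all clopens:
  component: {p67, p68, p69, p70}


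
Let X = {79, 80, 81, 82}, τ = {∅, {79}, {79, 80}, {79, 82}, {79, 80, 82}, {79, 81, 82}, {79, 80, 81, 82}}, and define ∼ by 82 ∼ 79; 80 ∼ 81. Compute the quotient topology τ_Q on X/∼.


X/∼ = {[79=82], [80=81]}; |τ_Q| = 3.

Equivalence classes: [79=82], [80=81].
Quotient map π: X → X/∼ sends 79 ↦ [79=82], 80 ↦ [80=81], 81 ↦ [80=81], 82 ↦ [79=82].
For each subset V ⊆ X/∼, compute π^{-1}(V) ⊆ X and check whether π^{-1}(V) ∈ τ. V is open in τ_Q iff π^{-1}(V) ∈ τ.
  V = {}: π^{-1}(V) = ∅ ∈ τ ✓.
  V = {[79=82]}: π^{-1}(V) = {79, 82} ∈ τ ✓.
  V = {[80=81]}: π^{-1}(V) = {80, 81} ∉ τ ✗.
  V = {[79=82], [80=81]}: π^{-1}(V) = {79, 80, 81, 82} ∈ τ ✓.
Open sets in the quotient: τ_Q = {{}, {[79=82]}, {[79=82], [80=81]}} (3 elements).


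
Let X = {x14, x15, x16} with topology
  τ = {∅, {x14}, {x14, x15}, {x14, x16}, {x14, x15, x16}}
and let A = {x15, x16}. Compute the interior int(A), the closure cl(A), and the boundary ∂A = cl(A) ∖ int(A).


int(A) = ∅, cl(A) = {x15, x16}, ∂A = {x15, x16}.

Closed sets in (X, τ) are complements of opens:
  closed(X, τ) = {∅, {x15}, {x16}, {x15, x16}, {x14, x15, x16}}.
int(A) = ⋃ {U ∈ τ : U ⊆ A}. Opens contained in A: ∅.
Taking the union of these: int(A) = ∅.
cl(A) = ⋂ {C closed : A ⊆ C}. Closed sets containing A: {x15, x16}, {x14, x15, x16}.
Intersecting these: cl(A) = {x15, x16}.
∂A = cl(A) ∖ int(A) = {x15, x16} ∖ ∅ = {x15, x16}.


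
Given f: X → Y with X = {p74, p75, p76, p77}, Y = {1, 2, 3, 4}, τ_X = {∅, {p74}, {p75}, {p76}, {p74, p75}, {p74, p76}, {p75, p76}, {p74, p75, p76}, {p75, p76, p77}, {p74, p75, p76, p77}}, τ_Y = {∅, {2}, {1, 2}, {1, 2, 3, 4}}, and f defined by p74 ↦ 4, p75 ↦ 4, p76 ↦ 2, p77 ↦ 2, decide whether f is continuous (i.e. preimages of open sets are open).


f is NOT continuous.

Compute f^{-1}(U) for each U ∈ τ_Y:
  U = ∅: f^{-1}(U) = ∅ ∈ τ_X ✓.
  U = {2}: f^{-1}(U) = {p76, p77} ∉ τ_X ✗.
  U = {1, 2}: f^{-1}(U) = {p76, p77} ∉ τ_X ✗.
  U = {1, 2, 3, 4}: f^{-1}(U) = {p74, p75, p76, p77} ∈ τ_X ✓.
Found U = {2} with f^{-1}(U) = {p76, p77} not in τ_X. Therefore f is NOT continuous.


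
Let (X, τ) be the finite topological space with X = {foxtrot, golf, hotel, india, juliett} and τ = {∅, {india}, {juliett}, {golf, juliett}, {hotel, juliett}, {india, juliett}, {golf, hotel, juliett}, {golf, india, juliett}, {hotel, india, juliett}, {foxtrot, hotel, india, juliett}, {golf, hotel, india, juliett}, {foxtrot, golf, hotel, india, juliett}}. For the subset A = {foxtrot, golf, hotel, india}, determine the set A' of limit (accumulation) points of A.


A' = {foxtrot}

For each x ∈ X, list the open sets U ∈ τ with x ∈ U, then check whether U ∩ (A ∖ {x}) ≠ ∅ for every such U.
  x = foxtrot: opens ∋ x are {foxtrot, hotel, india, juliett}, {foxtrot, golf, hotel, india, juliett}; each meets A ∖ {foxtrot}, so x IS a limit point.
  x = golf: open {golf, juliett} ∋ x has {golf, juliett} ∩ (A ∖ {golf}) = ∅, so x is NOT a limit point.
  x = hotel: open {hotel, juliett} ∋ x has {hotel, juliett} ∩ (A ∖ {hotel}) = ∅, so x is NOT a limit point.
  x = india: open {india} ∋ x has {india} ∩ (A ∖ {india}) = ∅, so x is NOT a limit point.
  x = juliett: open {juliett} ∋ x has {juliett} ∩ (A ∖ {juliett}) = ∅, so x is NOT a limit point.
Collecting: A' = {foxtrot}.


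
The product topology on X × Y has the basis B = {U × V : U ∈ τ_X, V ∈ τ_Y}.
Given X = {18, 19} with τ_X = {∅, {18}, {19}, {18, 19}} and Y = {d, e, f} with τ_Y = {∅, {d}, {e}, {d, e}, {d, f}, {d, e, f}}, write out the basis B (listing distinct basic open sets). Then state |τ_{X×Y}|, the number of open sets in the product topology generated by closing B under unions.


Basis B = {∅ × ∅, {18} × {d}, {18} × {e}, {19} × {d}, {19} × {e}, {18} × {d, e}, {18} × {d, f}, {18, 19} × {d}, {18, 19} × {e}, {19} × {d, e}, {19} × {d, f}, {18} × {d, e, f}, {19} × {d, e, f}, {18, 19} × {d, e}, {18, 19} × {d, f}, {18, 19} × {d, e, f}}; |τ_{X×Y}| = 36.

Enumerate products U × V with U ∈ τ_X, V ∈ τ_Y (deduplicated):
  ∅ × ∅ = {} (∅)
  {18} × {d} = {(18,d)}
  {18} × {e} = {(18,e)}
  {19} × {d} = {(19,d)}
  {19} × {e} = {(19,e)}
  {18} × {d, e} = {(18,d), (18,e)}
  {18} × {d, f} = {(18,d), (18,f)}
  {18, 19} × {d} = {(18,d), (19,d)}
  {18, 19} × {e} = {(18,e), (19,e)}
  {19} × {d, e} = {(19,d), (19,e)}
  {19} × {d, f} = {(19,d), (19,f)}
  {18} × {d, e, f} = {(18,d), (18,e), (18,f)}
  {19} × {d, e, f} = {(19,d), (19,e), (19,f)}
  {18, 19} × {d, e} = {(18,d), (18,e), (19,d), (19,e)}
  {18, 19} × {d, f} = {(18,d), (18,f), (19,d), (19,f)}
  {18, 19} × {d, e, f} = {(18,d), (18,e), (18,f), (19,d), (19,e), (19,f)}
These 16 distinct sets form the basis B.
Close under arbitrary unions to get τ_{X×Y}; counting gives |τ_{X×Y}| = 36.


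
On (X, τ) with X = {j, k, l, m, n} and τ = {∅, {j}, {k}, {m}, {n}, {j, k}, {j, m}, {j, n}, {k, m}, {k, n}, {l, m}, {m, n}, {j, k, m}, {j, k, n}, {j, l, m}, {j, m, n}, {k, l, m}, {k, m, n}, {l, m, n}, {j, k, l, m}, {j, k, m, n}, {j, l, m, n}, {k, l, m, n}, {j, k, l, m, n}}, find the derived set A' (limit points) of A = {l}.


A' = ∅

For each x ∈ X, list the open sets U ∈ τ with x ∈ U, then check whether U ∩ (A ∖ {x}) ≠ ∅ for every such U.
  x = j: open {j} ∋ x has {j} ∩ (A ∖ {j}) = ∅, so x is NOT a limit point.
  x = k: open {k} ∋ x has {k} ∩ (A ∖ {k}) = ∅, so x is NOT a limit point.
  x = l: open {l, m} ∋ x has {l, m} ∩ (A ∖ {l}) = ∅, so x is NOT a limit point.
  x = m: open {m} ∋ x has {m} ∩ (A ∖ {m}) = ∅, so x is NOT a limit point.
  x = n: open {n} ∋ x has {n} ∩ (A ∖ {n}) = ∅, so x is NOT a limit point.
Collecting: A' = ∅.


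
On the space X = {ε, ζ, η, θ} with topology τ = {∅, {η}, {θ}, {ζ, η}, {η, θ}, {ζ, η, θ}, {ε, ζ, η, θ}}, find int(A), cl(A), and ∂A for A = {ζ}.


int(A) = ∅, cl(A) = {ε, ζ}, ∂A = {ε, ζ}.

Closed sets in (X, τ) are complements of opens:
  closed(X, τ) = {∅, {ε}, {ε, ζ}, {ε, θ}, {ε, ζ, η}, {ε, ζ, θ}, {ε, ζ, η, θ}}.
int(A) = ⋃ {U ∈ τ : U ⊆ A}. Opens contained in A: ∅.
Taking the union of these: int(A) = ∅.
cl(A) = ⋂ {C closed : A ⊆ C}. Closed sets containing A: {ε, ζ}, {ε, ζ, η}, {ε, ζ, θ}, {ε, ζ, η, θ}.
Intersecting these: cl(A) = {ε, ζ}.
∂A = cl(A) ∖ int(A) = {ε, ζ} ∖ ∅ = {ε, ζ}.


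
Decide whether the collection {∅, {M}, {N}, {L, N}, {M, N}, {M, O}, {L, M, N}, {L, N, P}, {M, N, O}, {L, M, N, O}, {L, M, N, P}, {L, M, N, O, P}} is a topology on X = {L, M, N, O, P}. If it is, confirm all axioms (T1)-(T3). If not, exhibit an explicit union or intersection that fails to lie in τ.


τ IS a topology on X.

Axiom (T1): ∅ ∈ τ? Yes; X ∈ τ? Yes.
Axiom (T2/T3): check pairwise unions and intersections of members of τ.
All pairwise intersections and unions checked — each lies in τ. Therefore τ satisfies (T1), (T2), (T3): it IS a topology on X.


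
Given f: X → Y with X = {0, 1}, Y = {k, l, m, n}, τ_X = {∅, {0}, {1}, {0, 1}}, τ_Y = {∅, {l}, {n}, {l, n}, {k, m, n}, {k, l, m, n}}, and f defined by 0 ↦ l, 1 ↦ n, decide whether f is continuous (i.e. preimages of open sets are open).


f IS continuous.

Compute f^{-1}(U) for each U ∈ τ_Y:
  U = ∅: f^{-1}(U) = ∅ ∈ τ_X ✓.
  U = {l}: f^{-1}(U) = {0} ∈ τ_X ✓.
  U = {n}: f^{-1}(U) = {1} ∈ τ_X ✓.
  U = {l, n}: f^{-1}(U) = {0, 1} ∈ τ_X ✓.
  U = {k, m, n}: f^{-1}(U) = {1} ∈ τ_X ✓.
  U = {k, l, m, n}: f^{-1}(U) = {0, 1} ∈ τ_X ✓.
Every preimage lies in τ_X, so f IS continuous.


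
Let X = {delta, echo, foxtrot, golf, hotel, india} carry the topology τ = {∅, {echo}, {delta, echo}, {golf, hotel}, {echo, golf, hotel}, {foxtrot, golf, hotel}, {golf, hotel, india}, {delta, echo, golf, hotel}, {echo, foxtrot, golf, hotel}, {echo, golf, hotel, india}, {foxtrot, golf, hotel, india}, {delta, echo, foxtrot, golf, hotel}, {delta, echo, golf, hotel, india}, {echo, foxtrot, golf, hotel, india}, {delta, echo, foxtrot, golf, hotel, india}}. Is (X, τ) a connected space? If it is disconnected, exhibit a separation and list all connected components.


(X, τ) is disconnected; components = [{delta, echo}, {foxtrot, golf, hotel, india}].

Find clopen sets (U ∈ τ with X ∖ U ∈ τ):
  U = ∅, X ∖ U = {delta, echo, foxtrot, golf, hotel, india} — both open, so U is clopen.
  U = {delta, echo}, X ∖ U = {foxtrot, golf, hotel, india} — both open, so U is clopen.
  U = {foxtrot, golf, hotel, india}, X ∖ U = {delta, echo} — both open, so U is clopen.
  U = {delta, echo, foxtrot, golf, hotel, india}, X ∖ U = ∅ — both open, so U is clopen.
Nontrivial clopen(s) exist: e.g. {foxtrot, golf, hotel, india}. So (X, τ) is disconnected.
Compute connected components by grouping points that agree on all clopens:
  component: {delta, echo}
  component: {foxtrot, golf, hotel, india}


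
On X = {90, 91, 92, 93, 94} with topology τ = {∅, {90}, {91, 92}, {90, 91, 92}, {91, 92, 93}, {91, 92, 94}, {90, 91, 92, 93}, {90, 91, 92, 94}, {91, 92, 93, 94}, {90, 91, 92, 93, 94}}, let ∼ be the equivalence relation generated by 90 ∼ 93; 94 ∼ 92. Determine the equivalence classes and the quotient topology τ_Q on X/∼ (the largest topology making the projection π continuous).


X/∼ = {[90=93], [91], [92=94]}; |τ_Q| = 3.

Equivalence classes: [90=93], [91], [92=94].
Quotient map π: X → X/∼ sends 90 ↦ [90=93], 91 ↦ [91], 92 ↦ [92=94], 93 ↦ [90=93], 94 ↦ [92=94].
For each subset V ⊆ X/∼, compute π^{-1}(V) ⊆ X and check whether π^{-1}(V) ∈ τ. V is open in τ_Q iff π^{-1}(V) ∈ τ.
  V = {}: π^{-1}(V) = ∅ ∈ τ ✓.
  V = {[90=93]}: π^{-1}(V) = {90, 93} ∉ τ ✗.
  V = {[91]}: π^{-1}(V) = {91} ∉ τ ✗.
  V = {[90=93], [91]}: π^{-1}(V) = {90, 91, 93} ∉ τ ✗.
  V = {[92=94]}: π^{-1}(V) = {92, 94} ∉ τ ✗.
  V = {[90=93], [92=94]}: π^{-1}(V) = {90, 92, 93, 94} ∉ τ ✗.
  V = {[91], [92=94]}: π^{-1}(V) = {91, 92, 94} ∈ τ ✓.
  V = {[90=93], [91], [92=94]}: π^{-1}(V) = {90, 91, 92, 93, 94} ∈ τ ✓.
Open sets in the quotient: τ_Q = {{}, {[91], [92=94]}, {[90=93], [91], [92=94]}} (3 elements).


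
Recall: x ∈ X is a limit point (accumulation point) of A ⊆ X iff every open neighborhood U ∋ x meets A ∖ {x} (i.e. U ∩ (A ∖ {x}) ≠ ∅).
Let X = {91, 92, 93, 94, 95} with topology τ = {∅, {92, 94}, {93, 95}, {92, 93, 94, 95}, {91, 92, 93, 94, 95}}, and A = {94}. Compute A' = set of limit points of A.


A' = {91, 92}

For each x ∈ X, list the open sets U ∈ τ with x ∈ U, then check whether U ∩ (A ∖ {x}) ≠ ∅ for every such U.
  x = 91: opens ∋ x are {91, 92, 93, 94, 95}; each meets A ∖ {91}, so x IS a limit point.
  x = 92: opens ∋ x are {92, 94}, {92, 93, 94, 95}, {91, 92, 93, 94, 95}; each meets A ∖ {92}, so x IS a limit point.
  x = 93: open {93, 95} ∋ x has {93, 95} ∩ (A ∖ {93}) = ∅, so x is NOT a limit point.
  x = 94: open {92, 94} ∋ x has {92, 94} ∩ (A ∖ {94}) = ∅, so x is NOT a limit point.
  x = 95: open {93, 95} ∋ x has {93, 95} ∩ (A ∖ {95}) = ∅, so x is NOT a limit point.
Collecting: A' = {91, 92}.


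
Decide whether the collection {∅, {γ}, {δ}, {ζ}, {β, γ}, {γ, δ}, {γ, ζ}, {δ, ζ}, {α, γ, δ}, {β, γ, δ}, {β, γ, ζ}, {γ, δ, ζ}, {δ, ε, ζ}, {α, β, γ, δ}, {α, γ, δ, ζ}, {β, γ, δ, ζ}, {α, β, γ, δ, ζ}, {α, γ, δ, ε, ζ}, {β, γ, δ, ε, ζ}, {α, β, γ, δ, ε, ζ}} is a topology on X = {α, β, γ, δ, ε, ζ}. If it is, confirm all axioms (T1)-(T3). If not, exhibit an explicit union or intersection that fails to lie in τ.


τ is NOT a topology on X.

Axiom (T1): ∅ ∈ τ? Yes; X ∈ τ? Yes.
Axiom (T2/T3): check pairwise unions and intersections of members of τ.
Counterexample for (T2): {γ} ∪ {δ, ε, ζ} = {γ, δ, ε, ζ} ∉ τ. Therefore τ is NOT a topology.


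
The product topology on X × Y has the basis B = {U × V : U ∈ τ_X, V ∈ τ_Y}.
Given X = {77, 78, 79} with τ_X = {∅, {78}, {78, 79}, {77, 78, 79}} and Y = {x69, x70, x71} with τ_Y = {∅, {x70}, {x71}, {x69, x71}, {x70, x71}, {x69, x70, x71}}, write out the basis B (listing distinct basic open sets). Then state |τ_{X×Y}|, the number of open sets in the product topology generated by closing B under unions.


Basis B = {∅ × ∅, {78} × {x70}, {78} × {x71}, {78} × {x69, x71}, {78} × {x70, x71}, {78, 79} × {x70}, {78, 79} × {x71}, {77, 78, 79} × {x70}, {77, 78, 79} × {x71}, {78} × {x69, x70, x71}, {78, 79} × {x69, x71}, {78, 79} × {x70, x71}, {77, 78, 79} × {x69, x71}, {77, 78, 79} × {x70, x71}, {78, 79} × {x69, x70, x71}, {77, 78, 79} × {x69, x70, x71}}; |τ_{X×Y}| = 40.

Enumerate products U × V with U ∈ τ_X, V ∈ τ_Y (deduplicated):
  ∅ × ∅ = {} (∅)
  {78} × {x70} = {(78,x70)}
  {78} × {x71} = {(78,x71)}
  {78} × {x69, x71} = {(78,x69), (78,x71)}
  {78} × {x70, x71} = {(78,x70), (78,x71)}
  {78, 79} × {x70} = {(78,x70), (79,x70)}
  {78, 79} × {x71} = {(78,x71), (79,x71)}
  {77, 78, 79} × {x70} = {(77,x70), (78,x70), (79,x70)}
  {77, 78, 79} × {x71} = {(77,x71), (78,x71), (79,x71)}
  {78} × {x69, x70, x71} = {(78,x69), (78,x70), (78,x71)}
  {78, 79} × {x69, x71} = {(78,x69), (78,x71), (79,x69), (79,x71)}
  {78, 79} × {x70, x71} = {(78,x70), (78,x71), (79,x70), (79,x71)}
  {77, 78, 79} × {x69, x71} = {(77,x69), (77,x71), (78,x69), (78,x71), (79,x69), (79,x71)}
  {77, 78, 79} × {x70, x71} = {(77,x70), (77,x71), (78,x70), (78,x71), (79,x70), (79,x71)}
  {78, 79} × {x69, x70, x71} = {(78,x69), (78,x70), (78,x71), (79,x69), (79,x70), (79,x71)}
  {77, 78, 79} × {x69, x70, x71} = {(77,x69), (77,x70), (77,x71), (78,x69), (78,x70), (78,x71), (79,x69), (79,x70), (79,x71)}
These 16 distinct sets form the basis B.
Close under arbitrary unions to get τ_{X×Y}; counting gives |τ_{X×Y}| = 40.


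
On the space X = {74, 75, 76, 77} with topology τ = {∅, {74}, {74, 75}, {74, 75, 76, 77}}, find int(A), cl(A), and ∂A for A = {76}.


int(A) = ∅, cl(A) = {76, 77}, ∂A = {76, 77}.

Closed sets in (X, τ) are complements of opens:
  closed(X, τ) = {∅, {76, 77}, {75, 76, 77}, {74, 75, 76, 77}}.
int(A) = ⋃ {U ∈ τ : U ⊆ A}. Opens contained in A: ∅.
Taking the union of these: int(A) = ∅.
cl(A) = ⋂ {C closed : A ⊆ C}. Closed sets containing A: {76, 77}, {75, 76, 77}, {74, 75, 76, 77}.
Intersecting these: cl(A) = {76, 77}.
∂A = cl(A) ∖ int(A) = {76, 77} ∖ ∅ = {76, 77}.


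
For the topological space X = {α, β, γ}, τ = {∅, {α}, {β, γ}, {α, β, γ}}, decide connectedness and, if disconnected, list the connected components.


(X, τ) is disconnected; components = [{α}, {β, γ}].

Find clopen sets (U ∈ τ with X ∖ U ∈ τ):
  U = ∅, X ∖ U = {α, β, γ} — both open, so U is clopen.
  U = {α}, X ∖ U = {β, γ} — both open, so U is clopen.
  U = {β, γ}, X ∖ U = {α} — both open, so U is clopen.
  U = {α, β, γ}, X ∖ U = ∅ — both open, so U is clopen.
Nontrivial clopen(s) exist: e.g. {β, γ}. So (X, τ) is disconnected.
Compute connected components by grouping points that agree on all clopens:
  component: {α}
  component: {β, γ}


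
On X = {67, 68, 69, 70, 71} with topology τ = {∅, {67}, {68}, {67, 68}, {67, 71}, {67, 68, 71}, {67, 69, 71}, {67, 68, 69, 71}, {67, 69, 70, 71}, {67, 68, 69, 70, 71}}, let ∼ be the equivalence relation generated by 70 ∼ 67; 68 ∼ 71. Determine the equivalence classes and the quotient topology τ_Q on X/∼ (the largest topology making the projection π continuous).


X/∼ = {[67=70], [68=71], [69]}; |τ_Q| = 2.

Equivalence classes: [67=70], [68=71], [69].
Quotient map π: X → X/∼ sends 67 ↦ [67=70], 68 ↦ [68=71], 69 ↦ [69], 70 ↦ [67=70], 71 ↦ [68=71].
For each subset V ⊆ X/∼, compute π^{-1}(V) ⊆ X and check whether π^{-1}(V) ∈ τ. V is open in τ_Q iff π^{-1}(V) ∈ τ.
  V = {}: π^{-1}(V) = ∅ ∈ τ ✓.
  V = {[67=70]}: π^{-1}(V) = {67, 70} ∉ τ ✗.
  V = {[68=71]}: π^{-1}(V) = {68, 71} ∉ τ ✗.
  V = {[67=70], [68=71]}: π^{-1}(V) = {67, 68, 70, 71} ∉ τ ✗.
  V = {[69]}: π^{-1}(V) = {69} ∉ τ ✗.
  V = {[67=70], [69]}: π^{-1}(V) = {67, 69, 70} ∉ τ ✗.
  V = {[68=71], [69]}: π^{-1}(V) = {68, 69, 71} ∉ τ ✗.
  V = {[67=70], [68=71], [69]}: π^{-1}(V) = {67, 68, 69, 70, 71} ∈ τ ✓.
Open sets in the quotient: τ_Q = {{}, {[67=70], [68=71], [69]}} (2 elements).


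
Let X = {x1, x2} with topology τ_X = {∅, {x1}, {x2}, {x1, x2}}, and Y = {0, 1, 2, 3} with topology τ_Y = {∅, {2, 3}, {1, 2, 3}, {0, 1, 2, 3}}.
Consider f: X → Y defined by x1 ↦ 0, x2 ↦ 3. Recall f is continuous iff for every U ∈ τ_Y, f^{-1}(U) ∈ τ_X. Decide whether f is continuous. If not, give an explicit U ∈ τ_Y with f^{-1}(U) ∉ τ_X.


f IS continuous.

Compute f^{-1}(U) for each U ∈ τ_Y:
  U = ∅: f^{-1}(U) = ∅ ∈ τ_X ✓.
  U = {2, 3}: f^{-1}(U) = {x2} ∈ τ_X ✓.
  U = {1, 2, 3}: f^{-1}(U) = {x2} ∈ τ_X ✓.
  U = {0, 1, 2, 3}: f^{-1}(U) = {x1, x2} ∈ τ_X ✓.
Every preimage lies in τ_X, so f IS continuous.


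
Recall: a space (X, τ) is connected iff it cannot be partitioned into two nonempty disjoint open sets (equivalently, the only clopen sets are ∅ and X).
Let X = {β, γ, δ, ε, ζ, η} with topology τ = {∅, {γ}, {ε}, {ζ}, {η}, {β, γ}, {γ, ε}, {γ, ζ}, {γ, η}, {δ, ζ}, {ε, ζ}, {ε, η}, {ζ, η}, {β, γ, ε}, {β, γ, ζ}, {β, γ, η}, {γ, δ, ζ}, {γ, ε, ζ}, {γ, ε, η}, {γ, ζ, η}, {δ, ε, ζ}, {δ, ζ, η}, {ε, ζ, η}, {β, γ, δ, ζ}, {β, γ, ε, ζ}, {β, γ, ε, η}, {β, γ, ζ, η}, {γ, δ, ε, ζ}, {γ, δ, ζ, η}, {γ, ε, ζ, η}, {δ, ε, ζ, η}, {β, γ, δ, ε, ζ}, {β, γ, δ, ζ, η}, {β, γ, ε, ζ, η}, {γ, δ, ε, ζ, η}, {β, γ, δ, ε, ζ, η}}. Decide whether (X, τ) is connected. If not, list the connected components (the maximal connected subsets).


(X, τ) is disconnected; components = [{ε}, {η}, {β, γ}, {δ, ζ}].

Find clopen sets (U ∈ τ with X ∖ U ∈ τ):
  U = ∅, X ∖ U = {β, γ, δ, ε, ζ, η} — both open, so U is clopen.
  U = {ε}, X ∖ U = {β, γ, δ, ζ, η} — both open, so U is clopen.
  U = {η}, X ∖ U = {β, γ, δ, ε, ζ} — both open, so U is clopen.
  U = {β, γ}, X ∖ U = {δ, ε, ζ, η} — both open, so U is clopen.
  U = {δ, ζ}, X ∖ U = {β, γ, ε, η} — both open, so U is clopen.
  U = {ε, η}, X ∖ U = {β, γ, δ, ζ} — both open, so U is clopen.
  U = {β, γ, ε}, X ∖ U = {δ, ζ, η} — both open, so U is clopen.
  U = {β, γ, η}, X ∖ U = {δ, ε, ζ} — both open, so U is clopen.
  U = {δ, ε, ζ}, X ∖ U = {β, γ, η} — both open, so U is clopen.
  U = {δ, ζ, η}, X ∖ U = {β, γ, ε} — both open, so U is clopen.
  U = {β, γ, δ, ζ}, X ∖ U = {ε, η} — both open, so U is clopen.
  U = {β, γ, ε, η}, X ∖ U = {δ, ζ} — both open, so U is clopen.
  U = {δ, ε, ζ, η}, X ∖ U = {β, γ} — both open, so U is clopen.
  U = {β, γ, δ, ε, ζ}, X ∖ U = {η} — both open, so U is clopen.
  U = {β, γ, δ, ζ, η}, X ∖ U = {ε} — both open, so U is clopen.
  U = {β, γ, δ, ε, ζ, η}, X ∖ U = ∅ — both open, so U is clopen.
Nontrivial clopen(s) exist: e.g. {β, γ, ε}. So (X, τ) is disconnected.
Compute connected components by grouping points that agree on all clopens:
  component: {ε}
  component: {η}
  component: {β, γ}
  component: {δ, ζ}


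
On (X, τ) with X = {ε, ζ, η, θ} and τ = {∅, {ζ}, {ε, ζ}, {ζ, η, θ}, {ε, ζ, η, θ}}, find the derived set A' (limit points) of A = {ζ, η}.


A' = {ε, η, θ}

For each x ∈ X, list the open sets U ∈ τ with x ∈ U, then check whether U ∩ (A ∖ {x}) ≠ ∅ for every such U.
  x = ε: opens ∋ x are {ε, ζ}, {ε, ζ, η, θ}; each meets A ∖ {ε}, so x IS a limit point.
  x = ζ: open {ζ} ∋ x has {ζ} ∩ (A ∖ {ζ}) = ∅, so x is NOT a limit point.
  x = η: opens ∋ x are {ζ, η, θ}, {ε, ζ, η, θ}; each meets A ∖ {η}, so x IS a limit point.
  x = θ: opens ∋ x are {ζ, η, θ}, {ε, ζ, η, θ}; each meets A ∖ {θ}, so x IS a limit point.
Collecting: A' = {ε, η, θ}.


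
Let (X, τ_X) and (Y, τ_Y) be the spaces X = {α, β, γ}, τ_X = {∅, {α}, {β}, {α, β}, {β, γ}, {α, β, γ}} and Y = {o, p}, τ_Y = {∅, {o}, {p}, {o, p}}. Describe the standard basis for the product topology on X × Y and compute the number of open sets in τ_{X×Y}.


Basis B = {∅ × ∅, {α} × {o}, {α} × {p}, {β} × {o}, {β} × {p}, {α} × {o, p}, {α, β} × {o}, {α, β} × {p}, {β} × {o, p}, {β, γ} × {o}, {β, γ} × {p}, {α, β, γ} × {o}, {α, β, γ} × {p}, {α, β} × {o, p}, {β, γ} × {o, p}, {α, β, γ} × {o, p}}; |τ_{X×Y}| = 36.

Enumerate products U × V with U ∈ τ_X, V ∈ τ_Y (deduplicated):
  ∅ × ∅ = {} (∅)
  {α} × {o} = {(α,o)}
  {α} × {p} = {(α,p)}
  {β} × {o} = {(β,o)}
  {β} × {p} = {(β,p)}
  {α} × {o, p} = {(α,o), (α,p)}
  {α, β} × {o} = {(α,o), (β,o)}
  {α, β} × {p} = {(α,p), (β,p)}
  {β} × {o, p} = {(β,o), (β,p)}
  {β, γ} × {o} = {(β,o), (γ,o)}
  {β, γ} × {p} = {(β,p), (γ,p)}
  {α, β, γ} × {o} = {(α,o), (β,o), (γ,o)}
  {α, β, γ} × {p} = {(α,p), (β,p), (γ,p)}
  {α, β} × {o, p} = {(α,o), (α,p), (β,o), (β,p)}
  {β, γ} × {o, p} = {(β,o), (β,p), (γ,o), (γ,p)}
  {α, β, γ} × {o, p} = {(α,o), (α,p), (β,o), (β,p), (γ,o), (γ,p)}
These 16 distinct sets form the basis B.
Close under arbitrary unions to get τ_{X×Y}; counting gives |τ_{X×Y}| = 36.


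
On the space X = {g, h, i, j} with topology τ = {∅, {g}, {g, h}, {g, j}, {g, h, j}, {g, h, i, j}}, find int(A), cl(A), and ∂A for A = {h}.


int(A) = ∅, cl(A) = {h, i}, ∂A = {h, i}.

Closed sets in (X, τ) are complements of opens:
  closed(X, τ) = {∅, {i}, {h, i}, {i, j}, {h, i, j}, {g, h, i, j}}.
int(A) = ⋃ {U ∈ τ : U ⊆ A}. Opens contained in A: ∅.
Taking the union of these: int(A) = ∅.
cl(A) = ⋂ {C closed : A ⊆ C}. Closed sets containing A: {h, i}, {h, i, j}, {g, h, i, j}.
Intersecting these: cl(A) = {h, i}.
∂A = cl(A) ∖ int(A) = {h, i} ∖ ∅ = {h, i}.


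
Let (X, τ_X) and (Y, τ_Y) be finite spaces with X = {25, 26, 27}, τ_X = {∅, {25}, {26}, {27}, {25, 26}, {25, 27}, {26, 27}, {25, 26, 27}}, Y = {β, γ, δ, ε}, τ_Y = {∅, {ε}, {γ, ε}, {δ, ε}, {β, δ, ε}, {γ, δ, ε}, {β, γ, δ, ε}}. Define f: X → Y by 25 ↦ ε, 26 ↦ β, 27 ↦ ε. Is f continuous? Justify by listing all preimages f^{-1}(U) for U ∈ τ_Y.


f IS continuous.

Compute f^{-1}(U) for each U ∈ τ_Y:
  U = ∅: f^{-1}(U) = ∅ ∈ τ_X ✓.
  U = {ε}: f^{-1}(U) = {25, 27} ∈ τ_X ✓.
  U = {γ, ε}: f^{-1}(U) = {25, 27} ∈ τ_X ✓.
  U = {δ, ε}: f^{-1}(U) = {25, 27} ∈ τ_X ✓.
  U = {β, δ, ε}: f^{-1}(U) = {25, 26, 27} ∈ τ_X ✓.
  U = {γ, δ, ε}: f^{-1}(U) = {25, 27} ∈ τ_X ✓.
  U = {β, γ, δ, ε}: f^{-1}(U) = {25, 26, 27} ∈ τ_X ✓.
Every preimage lies in τ_X, so f IS continuous.


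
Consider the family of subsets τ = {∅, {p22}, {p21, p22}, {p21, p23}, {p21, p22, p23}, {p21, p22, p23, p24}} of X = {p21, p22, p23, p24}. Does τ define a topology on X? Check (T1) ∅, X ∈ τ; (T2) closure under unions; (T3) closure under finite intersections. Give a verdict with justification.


τ is NOT a topology on X.

Axiom (T1): ∅ ∈ τ? Yes; X ∈ τ? Yes.
Axiom (T2/T3): check pairwise unions and intersections of members of τ.
Counterexample for (T3): {p21, p22} ∩ {p21, p23} = {p21} ∉ τ. Therefore τ is NOT a topology.


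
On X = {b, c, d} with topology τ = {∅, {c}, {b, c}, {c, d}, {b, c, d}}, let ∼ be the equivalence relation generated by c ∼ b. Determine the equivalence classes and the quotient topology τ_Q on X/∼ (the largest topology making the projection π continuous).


X/∼ = {[b=c], [d]}; |τ_Q| = 3.

Equivalence classes: [b=c], [d].
Quotient map π: X → X/∼ sends b ↦ [b=c], c ↦ [b=c], d ↦ [d].
For each subset V ⊆ X/∼, compute π^{-1}(V) ⊆ X and check whether π^{-1}(V) ∈ τ. V is open in τ_Q iff π^{-1}(V) ∈ τ.
  V = {}: π^{-1}(V) = ∅ ∈ τ ✓.
  V = {[b=c]}: π^{-1}(V) = {b, c} ∈ τ ✓.
  V = {[d]}: π^{-1}(V) = {d} ∉ τ ✗.
  V = {[b=c], [d]}: π^{-1}(V) = {b, c, d} ∈ τ ✓.
Open sets in the quotient: τ_Q = {{}, {[b=c]}, {[b=c], [d]}} (3 elements).


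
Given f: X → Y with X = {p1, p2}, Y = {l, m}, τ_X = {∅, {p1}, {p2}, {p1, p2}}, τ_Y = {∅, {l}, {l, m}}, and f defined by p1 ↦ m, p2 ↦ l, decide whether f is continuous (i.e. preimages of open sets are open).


f IS continuous.

Compute f^{-1}(U) for each U ∈ τ_Y:
  U = ∅: f^{-1}(U) = ∅ ∈ τ_X ✓.
  U = {l}: f^{-1}(U) = {p2} ∈ τ_X ✓.
  U = {l, m}: f^{-1}(U) = {p1, p2} ∈ τ_X ✓.
Every preimage lies in τ_X, so f IS continuous.


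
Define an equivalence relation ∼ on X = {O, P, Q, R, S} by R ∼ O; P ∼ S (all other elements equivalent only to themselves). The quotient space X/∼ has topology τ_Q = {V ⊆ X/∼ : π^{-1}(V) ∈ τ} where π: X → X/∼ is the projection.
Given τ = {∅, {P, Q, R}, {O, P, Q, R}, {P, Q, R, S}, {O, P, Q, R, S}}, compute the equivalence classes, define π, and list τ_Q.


X/∼ = {[O=R], [P=S], [Q]}; |τ_Q| = 2.

Equivalence classes: [O=R], [P=S], [Q].
Quotient map π: X → X/∼ sends O ↦ [O=R], P ↦ [P=S], Q ↦ [Q], R ↦ [O=R], S ↦ [P=S].
For each subset V ⊆ X/∼, compute π^{-1}(V) ⊆ X and check whether π^{-1}(V) ∈ τ. V is open in τ_Q iff π^{-1}(V) ∈ τ.
  V = {}: π^{-1}(V) = ∅ ∈ τ ✓.
  V = {[O=R]}: π^{-1}(V) = {O, R} ∉ τ ✗.
  V = {[P=S]}: π^{-1}(V) = {P, S} ∉ τ ✗.
  V = {[O=R], [P=S]}: π^{-1}(V) = {O, P, R, S} ∉ τ ✗.
  V = {[Q]}: π^{-1}(V) = {Q} ∉ τ ✗.
  V = {[O=R], [Q]}: π^{-1}(V) = {O, Q, R} ∉ τ ✗.
  V = {[P=S], [Q]}: π^{-1}(V) = {P, Q, S} ∉ τ ✗.
  V = {[O=R], [P=S], [Q]}: π^{-1}(V) = {O, P, Q, R, S} ∈ τ ✓.
Open sets in the quotient: τ_Q = {{}, {[O=R], [P=S], [Q]}} (2 elements).


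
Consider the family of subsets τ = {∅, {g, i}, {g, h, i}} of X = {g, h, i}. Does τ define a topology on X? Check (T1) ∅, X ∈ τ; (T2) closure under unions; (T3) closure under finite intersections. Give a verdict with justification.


τ IS a topology on X.

Axiom (T1): ∅ ∈ τ? Yes; X ∈ τ? Yes.
Axiom (T2/T3): check pairwise unions and intersections of members of τ.
All pairwise intersections and unions checked — each lies in τ. Therefore τ satisfies (T1), (T2), (T3): it IS a topology on X.


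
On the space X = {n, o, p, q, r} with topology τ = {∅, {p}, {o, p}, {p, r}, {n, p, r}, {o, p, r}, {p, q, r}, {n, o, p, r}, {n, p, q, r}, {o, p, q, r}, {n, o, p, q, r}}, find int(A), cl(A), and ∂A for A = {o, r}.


int(A) = ∅, cl(A) = {n, o, q, r}, ∂A = {n, o, q, r}.

Closed sets in (X, τ) are complements of opens:
  closed(X, τ) = {∅, {n}, {o}, {q}, {n, o}, {n, q}, {o, q}, {n, o, q}, {n, q, r}, {n, o, q, r}, {n, o, p, q, r}}.
int(A) = ⋃ {U ∈ τ : U ⊆ A}. Opens contained in A: ∅.
Taking the union of these: int(A) = ∅.
cl(A) = ⋂ {C closed : A ⊆ C}. Closed sets containing A: {n, o, q, r}, {n, o, p, q, r}.
Intersecting these: cl(A) = {n, o, q, r}.
∂A = cl(A) ∖ int(A) = {n, o, q, r} ∖ ∅ = {n, o, q, r}.


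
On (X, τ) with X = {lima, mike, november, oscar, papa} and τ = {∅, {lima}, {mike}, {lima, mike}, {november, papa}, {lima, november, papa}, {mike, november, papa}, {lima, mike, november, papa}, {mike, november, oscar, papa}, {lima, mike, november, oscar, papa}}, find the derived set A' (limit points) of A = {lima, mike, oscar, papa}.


A' = {november, oscar}

For each x ∈ X, list the open sets U ∈ τ with x ∈ U, then check whether U ∩ (A ∖ {x}) ≠ ∅ for every such U.
  x = lima: open {lima} ∋ x has {lima} ∩ (A ∖ {lima}) = ∅, so x is NOT a limit point.
  x = mike: open {mike} ∋ x has {mike} ∩ (A ∖ {mike}) = ∅, so x is NOT a limit point.
  x = november: opens ∋ x are {november, papa}, {lima, november, papa}, {mike, november, papa}, {lima, mike, november, papa}, {mike, november, oscar, papa}, {lima, mike, november, oscar, papa}; each meets A ∖ {november}, so x IS a limit point.
  x = oscar: opens ∋ x are {mike, november, oscar, papa}, {lima, mike, november, oscar, papa}; each meets A ∖ {oscar}, so x IS a limit point.
  x = papa: open {november, papa} ∋ x has {november, papa} ∩ (A ∖ {papa}) = ∅, so x is NOT a limit point.
Collecting: A' = {november, oscar}.


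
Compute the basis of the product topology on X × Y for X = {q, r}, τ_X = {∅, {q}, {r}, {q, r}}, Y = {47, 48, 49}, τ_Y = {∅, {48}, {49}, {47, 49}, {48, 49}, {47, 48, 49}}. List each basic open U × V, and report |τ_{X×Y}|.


Basis B = {∅ × ∅, {q} × {48}, {q} × {49}, {r} × {48}, {r} × {49}, {q} × {47, 49}, {q} × {48, 49}, {q, r} × {48}, {q, r} × {49}, {r} × {47, 49}, {r} × {48, 49}, {q} × {47, 48, 49}, {r} × {47, 48, 49}, {q, r} × {47, 49}, {q, r} × {48, 49}, {q, r} × {47, 48, 49}}; |τ_{X×Y}| = 36.

Enumerate products U × V with U ∈ τ_X, V ∈ τ_Y (deduplicated):
  ∅ × ∅ = {} (∅)
  {q} × {48} = {(q,48)}
  {q} × {49} = {(q,49)}
  {r} × {48} = {(r,48)}
  {r} × {49} = {(r,49)}
  {q} × {47, 49} = {(q,47), (q,49)}
  {q} × {48, 49} = {(q,48), (q,49)}
  {q, r} × {48} = {(q,48), (r,48)}
  {q, r} × {49} = {(q,49), (r,49)}
  {r} × {47, 49} = {(r,47), (r,49)}
  {r} × {48, 49} = {(r,48), (r,49)}
  {q} × {47, 48, 49} = {(q,47), (q,48), (q,49)}
  {r} × {47, 48, 49} = {(r,47), (r,48), (r,49)}
  {q, r} × {47, 49} = {(q,47), (q,49), (r,47), (r,49)}
  {q, r} × {48, 49} = {(q,48), (q,49), (r,48), (r,49)}
  {q, r} × {47, 48, 49} = {(q,47), (q,48), (q,49), (r,47), (r,48), (r,49)}
These 16 distinct sets form the basis B.
Close under arbitrary unions to get τ_{X×Y}; counting gives |τ_{X×Y}| = 36.


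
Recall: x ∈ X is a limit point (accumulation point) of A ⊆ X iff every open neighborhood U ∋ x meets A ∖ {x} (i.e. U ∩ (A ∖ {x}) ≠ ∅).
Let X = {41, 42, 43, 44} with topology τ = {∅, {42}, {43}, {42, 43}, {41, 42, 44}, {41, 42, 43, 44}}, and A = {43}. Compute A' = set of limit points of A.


A' = ∅

For each x ∈ X, list the open sets U ∈ τ with x ∈ U, then check whether U ∩ (A ∖ {x}) ≠ ∅ for every such U.
  x = 41: open {41, 42, 44} ∋ x has {41, 42, 44} ∩ (A ∖ {41}) = ∅, so x is NOT a limit point.
  x = 42: open {42} ∋ x has {42} ∩ (A ∖ {42}) = ∅, so x is NOT a limit point.
  x = 43: open {43} ∋ x has {43} ∩ (A ∖ {43}) = ∅, so x is NOT a limit point.
  x = 44: open {41, 42, 44} ∋ x has {41, 42, 44} ∩ (A ∖ {44}) = ∅, so x is NOT a limit point.
Collecting: A' = ∅.


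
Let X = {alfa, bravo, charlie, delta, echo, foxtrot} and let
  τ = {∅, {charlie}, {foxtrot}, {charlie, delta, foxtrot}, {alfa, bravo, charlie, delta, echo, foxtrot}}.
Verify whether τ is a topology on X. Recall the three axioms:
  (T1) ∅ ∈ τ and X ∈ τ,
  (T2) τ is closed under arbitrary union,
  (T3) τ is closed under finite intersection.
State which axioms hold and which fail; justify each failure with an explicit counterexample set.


τ is NOT a topology on X.

Axiom (T1): ∅ ∈ τ? Yes; X ∈ τ? Yes.
Axiom (T2/T3): check pairwise unions and intersections of members of τ.
Counterexample for (T2): {charlie} ∪ {foxtrot} = {charlie, foxtrot} ∉ τ. Therefore τ is NOT a topology.


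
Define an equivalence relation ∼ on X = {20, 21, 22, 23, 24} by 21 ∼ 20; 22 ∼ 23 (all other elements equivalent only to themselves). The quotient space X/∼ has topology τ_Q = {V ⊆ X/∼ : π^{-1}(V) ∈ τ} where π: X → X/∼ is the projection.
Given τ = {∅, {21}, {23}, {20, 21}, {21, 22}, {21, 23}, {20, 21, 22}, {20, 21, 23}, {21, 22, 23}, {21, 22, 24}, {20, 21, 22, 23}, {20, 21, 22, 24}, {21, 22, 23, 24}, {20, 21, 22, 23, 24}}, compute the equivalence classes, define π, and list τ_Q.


X/∼ = {[20=21], [22=23], [24]}; |τ_Q| = 4.

Equivalence classes: [20=21], [22=23], [24].
Quotient map π: X → X/∼ sends 20 ↦ [20=21], 21 ↦ [20=21], 22 ↦ [22=23], 23 ↦ [22=23], 24 ↦ [24].
For each subset V ⊆ X/∼, compute π^{-1}(V) ⊆ X and check whether π^{-1}(V) ∈ τ. V is open in τ_Q iff π^{-1}(V) ∈ τ.
  V = {}: π^{-1}(V) = ∅ ∈ τ ✓.
  V = {[20=21]}: π^{-1}(V) = {20, 21} ∈ τ ✓.
  V = {[22=23]}: π^{-1}(V) = {22, 23} ∉ τ ✗.
  V = {[20=21], [22=23]}: π^{-1}(V) = {20, 21, 22, 23} ∈ τ ✓.
  V = {[24]}: π^{-1}(V) = {24} ∉ τ ✗.
  V = {[20=21], [24]}: π^{-1}(V) = {20, 21, 24} ∉ τ ✗.
  V = {[22=23], [24]}: π^{-1}(V) = {22, 23, 24} ∉ τ ✗.
  V = {[20=21], [22=23], [24]}: π^{-1}(V) = {20, 21, 22, 23, 24} ∈ τ ✓.
Open sets in the quotient: τ_Q = {{}, {[20=21]}, {[20=21], [22=23]}, {[20=21], [22=23], [24]}} (4 elements).
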